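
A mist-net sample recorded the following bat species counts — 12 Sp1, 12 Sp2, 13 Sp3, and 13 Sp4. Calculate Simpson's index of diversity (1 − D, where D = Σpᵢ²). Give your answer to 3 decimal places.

0.750

Total N = 12+12+13+13 = 50, so the proportions are 0.24, 0.24, 0.26, 0.26 (working shown to 5 dp, full precision carried).
D = 0.24² + 0.24² + 0.26² + 0.26² = 0.05760 + 0.05760 + 0.06760 + 0.06760 = 0.25040.
So 1 − D = 0.74960, i.e. 0.750 to 3 decimal places.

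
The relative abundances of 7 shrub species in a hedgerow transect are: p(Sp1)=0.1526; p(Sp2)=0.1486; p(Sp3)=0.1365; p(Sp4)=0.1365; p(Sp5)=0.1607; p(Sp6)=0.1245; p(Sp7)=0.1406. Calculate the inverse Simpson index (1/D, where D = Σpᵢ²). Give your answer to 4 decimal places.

6.9577

D = 0.1526² + 0.1486² + 0.1365² + 0.1365² + 0.1607² + 0.1245² + 0.1406² = 0.02328676 + 0.02208196 + 0.01863225 + 0.01863225 + 0.02582449 + 0.01550025 + 0.01976836 = 0.14372632 (working shown to 8 dp, full precision carried).
So 1/D = 6.957668, i.e. 6.9577 to 4 decimal places.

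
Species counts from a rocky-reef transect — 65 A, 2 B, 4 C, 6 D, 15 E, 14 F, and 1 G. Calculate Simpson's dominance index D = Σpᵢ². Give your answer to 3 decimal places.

0.411

Total N = 65+2+4+6+15+14+1 = 107, so the proportions are 0.60748, 0.01869, 0.03738, 0.05607, 0.14019, 0.13084, 0.00935 (working shown to 5 dp, full precision carried).
D = 0.60748² + 0.01869² + 0.03738² + 0.05607² + 0.14019² + 0.13084² + 0.00935² = 0.36903 + 0.00035 + 0.00140 + 0.00314 + 0.01965 + 0.01712 + 0.00009 = 0.41078.
To 3 decimal places, D = 0.411.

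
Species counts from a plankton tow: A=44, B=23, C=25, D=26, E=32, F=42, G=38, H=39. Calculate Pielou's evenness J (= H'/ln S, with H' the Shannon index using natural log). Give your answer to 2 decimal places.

Total N = 44+23+25+26+32+42+38+39 = 269, so the proportions are 0.1636, 0.0855, 0.0929, 0.0967, 0.119, 0.1561, 0.1413, 0.145 (working shown to 4 dp, full precision carried).
H' = −Σ pᵢ ln pᵢ = −((-0.2961) + (-0.2103) + (-0.2208) + (-0.2258) + (-0.2533) + (-0.2899) + (-0.2765) + (-0.2800)) = 2.0527.
With S = 8 species, ln S = 2.0794, so J = 2.0527/2.0794 = 0.9871, i.e. 0.99 to 2 decimal places.

0.99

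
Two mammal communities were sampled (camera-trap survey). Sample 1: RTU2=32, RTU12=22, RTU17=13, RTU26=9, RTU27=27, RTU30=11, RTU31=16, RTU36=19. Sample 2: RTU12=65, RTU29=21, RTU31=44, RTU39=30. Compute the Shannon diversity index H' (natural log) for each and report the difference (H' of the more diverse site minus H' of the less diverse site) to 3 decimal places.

Sample 1: N=149, proportions 0.214765, 0.147651, 0.087248, 0.060403, 0.181208, 0.073826, 0.107383, 0.127517, giving H' = 1.999275 (working shown to 6 dp, full precision carried).
Sample 2: N=160, proportions 0.40625, 0.13125, 0.275, 0.1875, giving H' = 1.301359.
Difference = |1.999275 − 1.301359| = 0.697916, i.e. 0.698 to 3 decimal places.

0.698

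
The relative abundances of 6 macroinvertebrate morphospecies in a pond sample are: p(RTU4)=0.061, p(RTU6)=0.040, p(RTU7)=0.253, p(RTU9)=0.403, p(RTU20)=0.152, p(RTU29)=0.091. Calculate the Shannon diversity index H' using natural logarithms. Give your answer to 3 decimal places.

Each pᵢ ln pᵢ term (working shown to 5 dp, full precision carried): 0.061×(-2.79688)=-0.17061, 0.04×(-3.21888)=-0.12876, 0.253×(-1.37437)=-0.34771, 0.403×(-0.90882)=-0.36625, 0.152×(-1.88387)=-0.28635, 0.091×(-2.39690)=-0.21812.
Sum = -1.51780, so H' = 1.518.

1.518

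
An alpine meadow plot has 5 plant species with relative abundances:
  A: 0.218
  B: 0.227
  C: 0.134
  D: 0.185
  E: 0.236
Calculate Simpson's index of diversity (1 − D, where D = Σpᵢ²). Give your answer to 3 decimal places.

0.793

D = 0.218² + 0.227² + 0.134² + 0.185² + 0.236² = 0.04752 + 0.05153 + 0.01796 + 0.03422 + 0.05570 = 0.20693 (working shown to 5 dp, full precision carried).
So 1 − D = 0.79307, i.e. 0.793 to 3 decimal places.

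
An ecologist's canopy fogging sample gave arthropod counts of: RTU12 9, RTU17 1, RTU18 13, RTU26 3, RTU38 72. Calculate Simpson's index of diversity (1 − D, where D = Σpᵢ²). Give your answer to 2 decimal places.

Total N = 9+1+13+3+72 = 98, so the proportions are 0.0918, 0.0102, 0.1327, 0.0306, 0.7347 (working shown to 4 dp, full precision carried).
D = 0.0918² + 0.0102² + 0.1327² + 0.0306² + 0.7347² = 0.0084 + 0.0001 + 0.0176 + 0.0009 + 0.5398 = 0.5668.
So 1 − D = 0.4332, i.e. 0.43 to 2 decimal places.

0.43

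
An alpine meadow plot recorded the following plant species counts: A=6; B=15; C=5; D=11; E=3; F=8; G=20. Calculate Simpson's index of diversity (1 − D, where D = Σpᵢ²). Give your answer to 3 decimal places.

Total N = 6+15+5+11+3+8+20 = 68, so the proportions are 0.08824, 0.22059, 0.07353, 0.16176, 0.04412, 0.11765, 0.29412 (working shown to 5 dp, full precision carried).
D = 0.08824² + 0.22059² + 0.07353² + 0.16176² + 0.04412² + 0.11765² + 0.29412² = 0.00779 + 0.04866 + 0.00541 + 0.02617 + 0.00195 + 0.01384 + 0.08651 = 0.19031.
So 1 − D = 0.80969, i.e. 0.810 to 3 decimal places.

0.810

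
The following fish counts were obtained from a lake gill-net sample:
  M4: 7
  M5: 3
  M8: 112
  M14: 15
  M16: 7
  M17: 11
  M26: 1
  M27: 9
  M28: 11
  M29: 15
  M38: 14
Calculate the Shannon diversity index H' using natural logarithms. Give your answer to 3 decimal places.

Total N = 7+3+112+15+7+11+1+9+11+15+14 = 205, so the proportions are 0.03415, 0.01463, 0.54634, 0.07317, 0.03415, 0.05366, 0.00488, 0.0439, 0.05366, 0.07317, 0.06829 (working shown to 5 dp, full precision carried).
Each pᵢ ln pᵢ term: 0.03415×(-3.37710)=-0.11532, 0.01463×(-4.22440)=-0.06182, 0.54634×(-0.60451)=-0.33027, 0.07317×(-2.61496)=-0.19134, 0.03415×(-3.37710)=-0.11532, 0.05366×(-2.92511)=-0.15696, 0.00488×(-5.32301)=-0.02597, 0.0439×(-3.12579)=-0.13723, 0.05366×(-2.92511)=-0.15696, 0.07317×(-2.61496)=-0.19134, 0.06829×(-2.68395)=-0.18329.
Sum = -1.66580, so H' = 1.666.

1.666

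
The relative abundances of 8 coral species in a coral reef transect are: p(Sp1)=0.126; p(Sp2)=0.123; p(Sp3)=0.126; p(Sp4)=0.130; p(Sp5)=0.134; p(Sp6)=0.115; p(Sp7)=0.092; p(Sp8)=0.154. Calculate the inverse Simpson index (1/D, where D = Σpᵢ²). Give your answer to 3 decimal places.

7.865

D = 0.126² + 0.123² + 0.126² + 0.13² + 0.134² + 0.115² + 0.092² + 0.154² = 0.0158760 + 0.0151290 + 0.0158760 + 0.0169000 + 0.0179560 + 0.0132250 + 0.0084640 + 0.0237160 = 0.1271420 (working shown to 7 dp, full precision carried).
So 1/D = 7.86522, i.e. 7.865 to 3 decimal places.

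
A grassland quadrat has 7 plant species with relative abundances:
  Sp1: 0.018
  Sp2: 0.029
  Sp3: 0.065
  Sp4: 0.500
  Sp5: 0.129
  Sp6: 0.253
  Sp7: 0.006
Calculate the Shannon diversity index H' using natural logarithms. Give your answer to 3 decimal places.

1.342

Each pᵢ ln pᵢ term (working shown to 5 dp, full precision carried): 0.018×(-4.01738)=-0.07231, 0.029×(-3.54046)=-0.10267, 0.065×(-2.73337)=-0.17767, 0.5×(-0.69315)=-0.34657, 0.129×(-2.04794)=-0.26418, 0.253×(-1.37437)=-0.34771, 0.006×(-5.11600)=-0.03070.
Sum = -1.34182, so H' = 1.342.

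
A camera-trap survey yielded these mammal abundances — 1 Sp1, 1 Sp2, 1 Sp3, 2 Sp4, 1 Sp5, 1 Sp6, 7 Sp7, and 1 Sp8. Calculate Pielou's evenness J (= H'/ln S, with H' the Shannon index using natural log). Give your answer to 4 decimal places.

0.8212

Total N = 1+1+1+2+1+1+7+1 = 15, so the proportions are 0.066667, 0.066667, 0.066667, 0.133333, 0.066667, 0.066667, 0.466667, 0.066667 (working shown to 6 dp, full precision carried).
H' = −Σ pᵢ ln pᵢ = −((-0.180537) + (-0.180537) + (-0.180537) + (-0.268654) + (-0.180537) + (-0.180537) + (-0.355665) + (-0.180537)) = 1.707539.
With S = 8 species, ln S = 2.079442, so J = 1.707539/2.079442 = 0.821153, i.e. 0.8212 to 4 decimal places.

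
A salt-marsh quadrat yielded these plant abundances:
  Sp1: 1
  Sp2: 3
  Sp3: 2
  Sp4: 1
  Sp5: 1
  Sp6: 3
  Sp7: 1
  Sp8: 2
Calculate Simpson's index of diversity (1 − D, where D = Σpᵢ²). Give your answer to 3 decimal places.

0.847

Total N = 1+3+2+1+1+3+1+2 = 14, so the proportions are 0.07143, 0.21429, 0.14286, 0.07143, 0.07143, 0.21429, 0.07143, 0.14286 (working shown to 5 dp, full precision carried).
D = 0.07143² + 0.21429² + 0.14286² + 0.07143² + 0.07143² + 0.21429² + 0.07143² + 0.14286² = 0.00510 + 0.04592 + 0.02041 + 0.00510 + 0.00510 + 0.04592 + 0.00510 + 0.02041 = 0.15306.
So 1 − D = 0.84694, i.e. 0.847 to 3 decimal places.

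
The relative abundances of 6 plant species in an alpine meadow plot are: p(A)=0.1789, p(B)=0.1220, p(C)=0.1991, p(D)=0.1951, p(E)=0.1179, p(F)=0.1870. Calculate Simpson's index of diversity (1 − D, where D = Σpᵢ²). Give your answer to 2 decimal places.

D = 0.1789² + 0.122² + 0.1991² + 0.1951² + 0.1179² + 0.187² = 0.0320 + 0.0149 + 0.0396 + 0.0381 + 0.0139 + 0.0350 = 0.1735 (working shown to 4 dp, full precision carried).
So 1 − D = 0.8265, i.e. 0.83 to 2 decimal places.

0.83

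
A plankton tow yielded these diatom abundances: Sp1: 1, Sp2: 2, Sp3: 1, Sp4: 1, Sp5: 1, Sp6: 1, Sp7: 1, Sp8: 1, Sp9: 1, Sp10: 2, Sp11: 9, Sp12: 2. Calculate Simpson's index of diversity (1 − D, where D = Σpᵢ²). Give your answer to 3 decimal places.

0.809

Total N = 1+2+1+1+1+1+1+1+1+2+9+2 = 23, so the proportions are 0.04348, 0.08696, 0.04348, 0.04348, 0.04348, 0.04348, 0.04348, 0.04348, 0.04348, 0.08696, 0.3913, 0.08696 (working shown to 5 dp, full precision carried).
D = 0.04348² + 0.08696² + 0.04348² + 0.04348² + 0.04348² + 0.04348² + 0.04348² + 0.04348² + 0.04348² + 0.08696² + 0.3913² + 0.08696² = 0.00189 + 0.00756 + 0.00189 + 0.00189 + 0.00189 + 0.00189 + 0.00189 + 0.00189 + 0.00189 + 0.00756 + 0.15312 + 0.00756 = 0.19093.
So 1 − D = 0.80907, i.e. 0.809 to 3 decimal places.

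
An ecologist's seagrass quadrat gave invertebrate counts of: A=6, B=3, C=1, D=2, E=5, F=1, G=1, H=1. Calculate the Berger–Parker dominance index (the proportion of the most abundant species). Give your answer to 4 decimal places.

0.3000

Total N = 6+3+1+2+5+1+1+1 = 20, so the proportions are 0.3, 0.15, 0.05, 0.1, 0.25, 0.05, 0.05, 0.05 (working shown to 6 dp, full precision carried).
The largest proportion is 0.3, i.e. d = 0.3000 to 4 decimal places.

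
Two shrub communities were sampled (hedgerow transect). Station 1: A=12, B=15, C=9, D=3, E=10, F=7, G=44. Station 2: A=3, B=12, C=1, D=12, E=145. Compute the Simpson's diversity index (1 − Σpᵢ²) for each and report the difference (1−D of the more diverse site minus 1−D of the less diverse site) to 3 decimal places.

0.458

Station 1: N=100, proportions 0.12, 0.15, 0.09, 0.03, 0.1, 0.07, 0.44, giving 1−D = 0.74560 (working shown to 5 dp, full precision carried).
Station 2: N=173, proportions 0.01734, 0.06936, 0.00578, 0.06936, 0.83815, giving 1−D = 0.28755.
Difference = |0.74560 − 0.28755| = 0.45805, i.e. 0.458 to 3 decimal places.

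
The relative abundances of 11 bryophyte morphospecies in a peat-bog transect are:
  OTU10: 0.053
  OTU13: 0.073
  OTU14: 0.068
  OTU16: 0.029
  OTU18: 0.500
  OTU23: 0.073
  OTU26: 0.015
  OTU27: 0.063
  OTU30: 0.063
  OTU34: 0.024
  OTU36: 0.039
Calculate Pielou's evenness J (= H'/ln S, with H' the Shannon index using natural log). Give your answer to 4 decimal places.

0.7495

H' = −Σ pᵢ ln pᵢ = −((-0.155686) + (-0.191063) + (-0.182801) + (-0.102673) + (-0.346574) + (-0.191063) + (-0.062996) + (-0.174171) + (-0.174171) + (-0.089513) + (-0.126524)) = 1.797233 (working shown to 6 dp, full precision carried).
With S = 11 species, ln S = 2.397895, so J = 1.797233/2.397895 = 0.749504, i.e. 0.7495 to 4 decimal places.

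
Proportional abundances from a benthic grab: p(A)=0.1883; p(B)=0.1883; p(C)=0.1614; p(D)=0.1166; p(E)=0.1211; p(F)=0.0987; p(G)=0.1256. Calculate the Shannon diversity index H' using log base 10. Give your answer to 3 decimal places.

Each pᵢ log₁₀ pᵢ term (working shown to 5 dp, full precision carried): 0.1883×(-0.72515)=-0.13655, 0.1883×(-0.72515)=-0.13655, 0.1614×(-0.79210)=-0.12784, 0.1166×(-0.93330)=-0.10882, 0.1211×(-0.91686)=-0.11103, 0.0987×(-1.00568)=-0.09926, 0.1256×(-0.90101)=-0.11317.
Sum = -0.83322, so H' = 0.833.

0.833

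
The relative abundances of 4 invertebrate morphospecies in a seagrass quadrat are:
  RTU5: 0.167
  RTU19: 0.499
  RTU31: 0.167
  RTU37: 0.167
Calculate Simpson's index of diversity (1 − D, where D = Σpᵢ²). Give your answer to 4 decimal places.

0.6673

D = 0.167² + 0.499² + 0.167² + 0.167² = 0.027889 + 0.249001 + 0.027889 + 0.027889 = 0.332668 (working shown to 6 dp, full precision carried).
So 1 − D = 0.667332, i.e. 0.6673 to 4 decimal places.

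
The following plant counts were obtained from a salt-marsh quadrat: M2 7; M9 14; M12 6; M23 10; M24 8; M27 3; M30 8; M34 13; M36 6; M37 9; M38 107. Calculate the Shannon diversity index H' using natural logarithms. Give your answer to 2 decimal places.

Total N = 7+14+6+10+8+3+8+13+6+9+107 = 191, so the proportions are 0.0366, 0.0733, 0.0314, 0.0524, 0.0419, 0.0157, 0.0419, 0.0681, 0.0314, 0.0471, 0.5602 (working shown to 4 dp, full precision carried).
Each pᵢ ln pᵢ term: 0.0366×(-3.3064)=-0.1212, 0.0733×(-2.6132)=-0.1915, 0.0314×(-3.4605)=-0.1087, 0.0524×(-2.9497)=-0.1544, 0.0419×(-3.1728)=-0.1329, 0.0157×(-4.1537)=-0.0652, 0.0419×(-3.1728)=-0.1329, 0.0681×(-2.6873)=-0.1829, 0.0314×(-3.4605)=-0.1087, 0.0471×(-3.0550)=-0.1440, 0.5602×(-0.5794)=-0.3246.
Sum = -1.6671, so H' = 1.67.

1.67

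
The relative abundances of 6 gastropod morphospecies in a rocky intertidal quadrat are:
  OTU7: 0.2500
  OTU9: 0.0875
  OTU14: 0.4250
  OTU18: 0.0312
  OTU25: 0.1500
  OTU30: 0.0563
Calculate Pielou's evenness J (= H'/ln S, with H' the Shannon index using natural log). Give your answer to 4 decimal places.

H' = −Σ pᵢ ln pᵢ = −((-0.346574) + (-0.213160) + (-0.363658) + (-0.108181) + (-0.284568) + (-0.161979)) = 1.478119 (working shown to 6 dp, full precision carried).
With S = 6 species, ln S = 1.791759, so J = 1.478119/1.791759 = 0.824954, i.e. 0.8250 to 4 decimal places.

0.8250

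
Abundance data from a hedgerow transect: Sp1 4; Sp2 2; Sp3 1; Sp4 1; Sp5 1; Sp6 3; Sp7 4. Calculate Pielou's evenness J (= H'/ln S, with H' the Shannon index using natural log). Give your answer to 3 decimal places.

0.918

Total N = 4+2+1+1+1+3+4 = 16, so the proportions are 0.25, 0.125, 0.0625, 0.0625, 0.0625, 0.1875, 0.25 (working shown to 5 dp, full precision carried).
H' = −Σ pᵢ ln pᵢ = −((-0.34657) + (-0.25993) + (-0.17329) + (-0.17329) + (-0.17329) + (-0.31387) + (-0.34657)) = 1.78681.
With S = 7 species, ln S = 1.94591, so J = 1.78681/1.94591 = 0.91824, i.e. 0.918 to 3 decimal places.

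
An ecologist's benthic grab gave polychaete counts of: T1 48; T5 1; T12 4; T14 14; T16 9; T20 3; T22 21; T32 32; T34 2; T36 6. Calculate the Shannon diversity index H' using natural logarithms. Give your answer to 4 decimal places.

Total N = 48+1+4+14+9+3+21+32+2+6 = 140, so the proportions are 0.342857, 0.007143, 0.028571, 0.1, 0.064286, 0.021429, 0.15, 0.228571, 0.014286, 0.042857 (working shown to 6 dp, full precision carried).
Each pᵢ ln pᵢ term: 0.342857×(-1.070441)=-0.367008, 0.007143×(-4.941642)=-0.035297, 0.028571×(-3.555348)=-0.101581, 0.1×(-2.302585)=-0.230259, 0.064286×(-2.744418)=-0.176427, 0.021429×(-3.843030)=-0.082351, 0.15×(-1.897120)=-0.284568, 0.228571×(-1.475907)=-0.337350, 0.014286×(-4.248495)=-0.060693, 0.042857×(-3.149883)=-0.134995.
Sum = -1.810529, so H' = 1.8105.

1.8105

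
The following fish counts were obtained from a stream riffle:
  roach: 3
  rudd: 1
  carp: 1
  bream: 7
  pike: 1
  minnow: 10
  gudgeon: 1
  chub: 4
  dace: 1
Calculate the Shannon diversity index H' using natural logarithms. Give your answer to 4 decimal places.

1.7987

Total N = 3+1+1+7+1+10+1+4+1 = 29, so the proportions are 0.103448, 0.034483, 0.034483, 0.241379, 0.034483, 0.344828, 0.034483, 0.137931, 0.034483 (working shown to 6 dp, full precision carried).
Each pᵢ ln pᵢ term: 0.103448×(-2.268684)=-0.234691, 0.034483×(-3.367296)=-0.116114, 0.034483×(-3.367296)=-0.116114, 0.241379×(-1.421386)=-0.343093, 0.034483×(-3.367296)=-0.116114, 0.344828×(-1.064711)=-0.367142, 0.034483×(-3.367296)=-0.116114, 0.137931×(-1.981001)=-0.273242, 0.034483×(-3.367296)=-0.116114.
Sum = -1.798736, so H' = 1.7987.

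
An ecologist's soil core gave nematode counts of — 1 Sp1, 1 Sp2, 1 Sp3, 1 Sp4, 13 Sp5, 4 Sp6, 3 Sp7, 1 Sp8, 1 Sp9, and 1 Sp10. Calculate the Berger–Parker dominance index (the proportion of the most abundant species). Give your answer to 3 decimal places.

Total N = 1+1+1+1+13+4+3+1+1+1 = 27, so the proportions are 0.03704, 0.03704, 0.03704, 0.03704, 0.48148, 0.14815, 0.11111, 0.03704, 0.03704, 0.03704 (working shown to 5 dp, full precision carried).
The largest proportion is 0.48148, i.e. d = 0.481 to 3 decimal places.

0.481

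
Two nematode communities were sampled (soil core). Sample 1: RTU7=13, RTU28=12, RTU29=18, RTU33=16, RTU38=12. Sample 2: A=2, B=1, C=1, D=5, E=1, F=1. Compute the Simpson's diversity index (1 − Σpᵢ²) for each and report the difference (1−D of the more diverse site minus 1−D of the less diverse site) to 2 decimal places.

0.07

Sample 1: N=71, proportions 0.1831, 0.169, 0.2535, 0.2254, 0.169, giving 1−D = 0.7943 (working shown to 4 dp, full precision carried).
Sample 2: N=11, proportions 0.1818, 0.0909, 0.0909, 0.4545, 0.0909, 0.0909, giving 1−D = 0.7273.
Difference = |0.7943 − 0.7273| = 0.0670, i.e. 0.07 to 2 decimal places.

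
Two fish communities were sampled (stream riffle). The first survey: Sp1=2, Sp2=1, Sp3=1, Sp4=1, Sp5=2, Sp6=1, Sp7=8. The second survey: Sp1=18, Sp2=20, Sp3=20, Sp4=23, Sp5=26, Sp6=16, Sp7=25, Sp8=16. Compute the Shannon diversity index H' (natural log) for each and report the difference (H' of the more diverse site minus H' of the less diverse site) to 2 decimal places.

0.50

The first survey: N=16, proportions 0.125, 0.0625, 0.0625, 0.0625, 0.125, 0.0625, 0.5, giving H' = 1.5596 (working shown to 4 dp, full precision carried).
The second survey: N=164, proportions 0.1098, 0.122, 0.122, 0.1402, 0.1585, 0.0976, 0.1524, 0.0976, giving H' = 2.0640.
Difference = |1.5596 − 2.0640| = 0.5044, i.e. 0.50 to 2 decimal places.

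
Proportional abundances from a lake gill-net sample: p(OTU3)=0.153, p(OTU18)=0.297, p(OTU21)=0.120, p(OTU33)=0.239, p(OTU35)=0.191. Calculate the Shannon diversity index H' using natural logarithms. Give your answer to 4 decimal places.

Each pᵢ ln pᵢ term (working shown to 6 dp, full precision carried): 0.153×(-1.877317)=-0.287230, 0.297×(-1.214023)=-0.360565, 0.12×(-2.120264)=-0.254432, 0.239×(-1.431292)=-0.342079, 0.191×(-1.655482)=-0.316197.
Sum = -1.560502, so H' = 1.5605.

1.5605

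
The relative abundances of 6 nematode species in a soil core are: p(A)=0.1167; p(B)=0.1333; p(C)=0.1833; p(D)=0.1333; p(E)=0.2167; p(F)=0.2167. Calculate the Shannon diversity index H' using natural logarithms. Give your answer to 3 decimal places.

1.762

Each pᵢ ln pᵢ term (working shown to 5 dp, full precision carried): 0.1167×(-2.14815)=-0.25069, 0.1333×(-2.01515)=-0.26862, 0.1833×(-1.69663)=-0.31099, 0.1333×(-2.01515)=-0.26862, 0.2167×(-1.52924)=-0.33139, 0.2167×(-1.52924)=-0.33139.
Sum = -1.76169, so H' = 1.762.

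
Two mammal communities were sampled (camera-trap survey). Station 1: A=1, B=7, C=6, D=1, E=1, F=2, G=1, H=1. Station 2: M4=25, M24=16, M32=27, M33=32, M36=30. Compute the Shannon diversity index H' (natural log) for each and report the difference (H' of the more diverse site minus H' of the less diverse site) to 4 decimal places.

0.1231

Station 1: N=20, proportions 0.05, 0.35, 0.3, 0.05, 0.05, 0.1, 0.05, 0.05, giving H' = 1.707821 (working shown to 6 dp, full precision carried).
Station 2: N=130, proportions 0.192308, 0.123077, 0.207692, 0.246154, 0.230769, giving H' = 1.584762.
Difference = |1.707821 − 1.584762| = 0.123059, i.e. 0.1231 to 4 decimal places.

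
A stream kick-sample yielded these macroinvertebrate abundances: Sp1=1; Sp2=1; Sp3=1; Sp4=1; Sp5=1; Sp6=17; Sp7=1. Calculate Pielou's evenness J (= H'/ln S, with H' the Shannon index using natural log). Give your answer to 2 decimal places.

0.54

Total N = 1+1+1+1+1+17+1 = 23, so the proportions are 0.0435, 0.0435, 0.0435, 0.0435, 0.0435, 0.7391, 0.0435 (working shown to 4 dp, full precision carried).
H' = −Σ pᵢ ln pᵢ = −((-0.1363) + (-0.1363) + (-0.1363) + (-0.1363) + (-0.1363) + (-0.2234) + (-0.1363)) = 1.0414.
With S = 7 species, ln S = 1.9459, so J = 1.0414/1.9459 = 0.5352, i.e. 0.54 to 2 decimal places.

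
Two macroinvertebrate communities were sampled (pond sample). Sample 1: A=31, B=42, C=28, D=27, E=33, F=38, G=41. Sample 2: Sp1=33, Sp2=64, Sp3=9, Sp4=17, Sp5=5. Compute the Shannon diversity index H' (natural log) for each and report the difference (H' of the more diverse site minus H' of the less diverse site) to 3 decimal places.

0.655

Sample 1: N=240, proportions 0.12917, 0.175, 0.11667, 0.1125, 0.1375, 0.15833, 0.17083, giving H' = 1.93233 (working shown to 5 dp, full precision carried).
Sample 2: N=128, proportions 0.25781, 0.5, 0.07031, 0.13281, 0.03906, giving H' = 1.27750.
Difference = |1.93233 − 1.27750| = 0.65483, i.e. 0.655 to 3 decimal places.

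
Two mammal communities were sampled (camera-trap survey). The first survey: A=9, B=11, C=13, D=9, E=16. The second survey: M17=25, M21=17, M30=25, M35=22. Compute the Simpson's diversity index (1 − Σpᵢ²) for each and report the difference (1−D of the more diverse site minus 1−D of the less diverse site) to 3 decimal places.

The first survey: N=58, proportions 0.155172, 0.189655, 0.224138, 0.155172, 0.275862, giving 1−D = 0.789536 (working shown to 6 dp, full precision carried).
The second survey: N=89, proportions 0.280899, 0.191011, 0.280899, 0.247191, giving 1−D = 0.744603.
Difference = |0.789536 − 0.744603| = 0.044933, i.e. 0.045 to 3 decimal places.

0.045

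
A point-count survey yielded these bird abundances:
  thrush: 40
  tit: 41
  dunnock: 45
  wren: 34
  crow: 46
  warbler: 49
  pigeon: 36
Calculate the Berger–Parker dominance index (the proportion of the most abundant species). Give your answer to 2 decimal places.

Total N = 40+41+45+34+46+49+36 = 291, so the proportions are 0.1375, 0.1409, 0.1546, 0.1168, 0.1581, 0.1684, 0.1237 (working shown to 4 dp, full precision carried).
The largest proportion is 0.1684, i.e. d = 0.17 to 2 decimal places.

0.17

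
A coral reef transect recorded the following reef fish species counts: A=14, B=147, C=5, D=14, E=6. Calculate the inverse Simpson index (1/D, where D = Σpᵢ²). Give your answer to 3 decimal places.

Total N = 14+147+5+14+6 = 186, so the proportions are 0.075269, 0.790323, 0.026882, 0.075269, 0.032258 (working shown to 6 dp, full precision carried).
D = 0.075269² + 0.790323² + 0.026882² + 0.075269² + 0.032258² = 0.005665 + 0.624610 + 0.000723 + 0.005665 + 0.001041 = 0.637704.
So 1/D = 1.56813, i.e. 1.568 to 3 decimal places.

1.568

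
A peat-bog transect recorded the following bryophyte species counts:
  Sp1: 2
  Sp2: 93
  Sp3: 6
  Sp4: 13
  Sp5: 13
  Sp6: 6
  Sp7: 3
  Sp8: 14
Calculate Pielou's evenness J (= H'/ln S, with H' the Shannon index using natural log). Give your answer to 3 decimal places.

Total N = 2+93+6+13+13+6+3+14 = 150, so the proportions are 0.01333, 0.62, 0.04, 0.08667, 0.08667, 0.04, 0.02, 0.09333 (working shown to 5 dp, full precision carried).
H' = −Σ pᵢ ln pᵢ = −((-0.05757) + (-0.29638) + (-0.12876) + (-0.21196) + (-0.21196) + (-0.12876) + (-0.07824) + (-0.22135)) = 1.33497.
With S = 8 species, ln S = 2.07944, so J = 1.33497/2.07944 = 0.64198, i.e. 0.642 to 3 decimal places.

0.642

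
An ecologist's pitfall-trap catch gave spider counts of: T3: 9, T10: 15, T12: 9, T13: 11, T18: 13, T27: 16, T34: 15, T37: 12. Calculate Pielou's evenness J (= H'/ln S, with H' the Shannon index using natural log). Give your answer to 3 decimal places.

Total N = 9+15+9+11+13+16+15+12 = 100, so the proportions are 0.09, 0.15, 0.09, 0.11, 0.13, 0.16, 0.15, 0.12 (working shown to 5 dp, full precision carried).
H' = −Σ pᵢ ln pᵢ = −((-0.21672) + (-0.28457) + (-0.21672) + (-0.24280) + (-0.26523) + (-0.29321) + (-0.28457) + (-0.25443)) = 2.05824.
With S = 8 species, ln S = 2.07944, so J = 2.05824/2.07944 = 0.98980, i.e. 0.990 to 3 decimal places.

0.990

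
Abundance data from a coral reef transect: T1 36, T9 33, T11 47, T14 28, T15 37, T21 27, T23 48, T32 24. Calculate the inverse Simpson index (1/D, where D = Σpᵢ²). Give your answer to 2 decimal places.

Total N = 36+33+47+28+37+27+48+24 = 280, so the proportions are 0.128571, 0.117857, 0.167857, 0.1, 0.132143, 0.096429, 0.171429, 0.085714 (working shown to 6 dp, full precision carried).
D = 0.128571² + 0.117857² + 0.167857² + 0.1² + 0.132143² + 0.096429² + 0.171429² + 0.085714² = 0.016531 + 0.013890 + 0.028176 + 0.010000 + 0.017462 + 0.009298 + 0.029388 + 0.007347 = 0.132092.
So 1/D = 7.5705, i.e. 7.57 to 2 decimal places.

7.57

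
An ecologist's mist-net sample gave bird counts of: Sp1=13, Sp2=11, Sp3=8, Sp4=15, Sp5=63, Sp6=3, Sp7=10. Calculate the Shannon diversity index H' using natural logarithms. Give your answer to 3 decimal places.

1.525

Total N = 13+11+8+15+63+3+10 = 123, so the proportions are 0.10569, 0.08943, 0.06504, 0.12195, 0.5122, 0.02439, 0.0813 (working shown to 5 dp, full precision carried).
Each pᵢ ln pᵢ term: 0.10569×(-2.24723)=-0.23751, 0.08943×(-2.41429)=-0.21591, 0.06504×(-2.73274)=-0.17774, 0.12195×(-2.10413)=-0.25660, 0.5122×(-0.66905)=-0.34268, 0.02439×(-3.71357)=-0.09057, 0.0813×(-2.50960)=-0.20403.
Sum = -1.52506, so H' = 1.525.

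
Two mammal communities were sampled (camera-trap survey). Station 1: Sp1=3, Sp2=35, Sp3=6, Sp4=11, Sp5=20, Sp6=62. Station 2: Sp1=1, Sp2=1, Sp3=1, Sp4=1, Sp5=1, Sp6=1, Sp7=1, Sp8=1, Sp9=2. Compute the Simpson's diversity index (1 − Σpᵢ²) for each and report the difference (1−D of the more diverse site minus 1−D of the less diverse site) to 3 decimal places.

Station 1: N=137, proportions 0.0219, 0.25547, 0.0438, 0.08029, 0.14599, 0.45255, giving 1−D = 0.69977 (working shown to 5 dp, full precision carried).
Station 2: N=10, proportions 0.1, 0.1, 0.1, 0.1, 0.1, 0.1, 0.1, 0.1, 0.2, giving 1−D = 0.88000.
Difference = |0.69977 − 0.88000| = 0.18023, i.e. 0.180 to 3 decimal places.

0.180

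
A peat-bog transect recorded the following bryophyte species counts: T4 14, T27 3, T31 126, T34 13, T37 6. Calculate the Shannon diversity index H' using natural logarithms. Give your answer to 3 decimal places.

0.805

Total N = 14+3+126+13+6 = 162, so the proportions are 0.08642, 0.01852, 0.77778, 0.08025, 0.03704 (working shown to 5 dp, full precision carried).
Each pᵢ ln pᵢ term: 0.08642×(-2.44854)=-0.21160, 0.01852×(-3.98898)=-0.07387, 0.77778×(-0.25131)=-0.19547, 0.08025×(-2.52265)=-0.20243, 0.03704×(-3.29584)=-0.12207.
Sum = -0.80544, so H' = 0.805.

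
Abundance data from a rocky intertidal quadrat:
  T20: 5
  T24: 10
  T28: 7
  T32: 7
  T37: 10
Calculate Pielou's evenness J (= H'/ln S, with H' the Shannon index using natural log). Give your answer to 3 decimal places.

0.980

Total N = 5+10+7+7+10 = 39, so the proportions are 0.12821, 0.25641, 0.17949, 0.17949, 0.25641 (working shown to 5 dp, full precision carried).
H' = −Σ pᵢ ln pᵢ = −((-0.26335) + (-0.34897) + (-0.30830) + (-0.30830) + (-0.34897)) = 1.57788.
With S = 5 species, ln S = 1.60944, so J = 1.57788/1.60944 = 0.98039, i.e. 0.980 to 3 decimal places.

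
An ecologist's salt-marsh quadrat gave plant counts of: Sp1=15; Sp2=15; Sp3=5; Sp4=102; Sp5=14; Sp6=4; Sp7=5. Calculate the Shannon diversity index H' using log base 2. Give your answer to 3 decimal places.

Total N = 15+15+5+102+14+4+5 = 160, so the proportions are 0.09375, 0.09375, 0.03125, 0.6375, 0.0875, 0.025, 0.03125 (working shown to 5 dp, full precision carried).
Each pᵢ log₂ pᵢ term: 0.09375×(-3.41504)=-0.32016, 0.09375×(-3.41504)=-0.32016, 0.03125×(-5.00000)=-0.15625, 0.6375×(-0.64950)=-0.41406, 0.0875×(-3.51457)=-0.30753, 0.025×(-5.32193)=-0.13305, 0.03125×(-5.00000)=-0.15625.
Sum = -1.80745, so H' = 1.807.

1.807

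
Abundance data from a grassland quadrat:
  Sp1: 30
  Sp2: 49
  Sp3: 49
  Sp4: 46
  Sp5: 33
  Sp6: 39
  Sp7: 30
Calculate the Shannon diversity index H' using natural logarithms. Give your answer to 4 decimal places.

Total N = 30+49+49+46+33+39+30 = 276, so the proportions are 0.108696, 0.177536, 0.177536, 0.166667, 0.119565, 0.141304, 0.108696 (working shown to 6 dp, full precision carried).
Each pᵢ ln pᵢ term: 0.108696×(-2.219203)=-0.241218, 0.177536×(-1.728581)=-0.306886, 0.177536×(-1.728581)=-0.306886, 0.166667×(-1.791759)=-0.298627, 0.119565×(-2.123893)=-0.253944, 0.141304×(-1.956839)=-0.276510, 0.108696×(-2.219203)=-0.241218.
Sum = -1.925287, so H' = 1.9253.

1.9253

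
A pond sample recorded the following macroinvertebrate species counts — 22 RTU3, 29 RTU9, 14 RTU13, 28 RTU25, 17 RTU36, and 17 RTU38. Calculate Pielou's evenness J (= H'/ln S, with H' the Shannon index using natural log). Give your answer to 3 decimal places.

Total N = 22+29+14+28+17+17 = 127, so the proportions are 0.17323, 0.22835, 0.11024, 0.22047, 0.13386, 0.13386 (working shown to 5 dp, full precision carried).
H' = −Σ pᵢ ln pᵢ = −((-0.30369) + (-0.33724) + (-0.24309) + (-0.33335) + (-0.26919) + (-0.26919)) = 1.75574.
With S = 6 species, ln S = 1.79176, so J = 1.75574/1.79176 = 0.97990, i.e. 0.980 to 3 decimal places.

0.980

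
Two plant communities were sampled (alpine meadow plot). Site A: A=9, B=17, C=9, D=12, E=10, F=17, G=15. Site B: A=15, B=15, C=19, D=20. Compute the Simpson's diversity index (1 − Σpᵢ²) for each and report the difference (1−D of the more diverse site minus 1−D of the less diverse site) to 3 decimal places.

0.102

Site A: N=89, proportions 0.10112, 0.19101, 0.10112, 0.13483, 0.11236, 0.19101, 0.16854, giving 1−D = 0.84737 (working shown to 5 dp, full precision carried).
Site B: N=69, proportions 0.21739, 0.21739, 0.27536, 0.28986, giving 1−D = 0.74564.
Difference = |0.84737 − 0.74564| = 0.10173, i.e. 0.102 to 3 decimal places.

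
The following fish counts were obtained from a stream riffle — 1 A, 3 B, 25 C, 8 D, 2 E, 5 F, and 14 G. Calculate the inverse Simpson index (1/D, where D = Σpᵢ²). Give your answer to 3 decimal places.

Total N = 1+3+25+8+2+5+14 = 58, so the proportions are 0.0172414, 0.0517241, 0.4310345, 0.137931, 0.0344828, 0.0862069, 0.2413793 (working shown to 7 dp, full precision carried).
D = 0.0172414² + 0.0517241² + 0.4310345² + 0.137931² + 0.0344828² + 0.0862069² + 0.2413793² = 0.0002973 + 0.0026754 + 0.1857907 + 0.0190250 + 0.0011891 + 0.0074316 + 0.0582640 = 0.2746730.
So 1/D = 3.64069, i.e. 3.641 to 3 decimal places.

3.641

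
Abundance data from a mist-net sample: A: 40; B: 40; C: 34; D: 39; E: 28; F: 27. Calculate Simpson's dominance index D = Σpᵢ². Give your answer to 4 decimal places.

Total N = 40+40+34+39+28+27 = 208, so the proportions are 0.192308, 0.192308, 0.163462, 0.1875, 0.134615, 0.129808 (working shown to 6 dp, full precision carried).
D = 0.192308² + 0.192308² + 0.163462² + 0.1875² + 0.134615² + 0.129808² = 0.036982 + 0.036982 + 0.026720 + 0.035156 + 0.018121 + 0.016850 = 0.170812.
To 4 decimal places, D = 0.1708.

0.1708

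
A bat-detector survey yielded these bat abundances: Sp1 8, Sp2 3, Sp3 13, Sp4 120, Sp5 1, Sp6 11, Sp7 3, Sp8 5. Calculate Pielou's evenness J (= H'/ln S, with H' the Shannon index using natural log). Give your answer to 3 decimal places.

Total N = 8+3+13+120+1+11+3+5 = 164, so the proportions are 0.04878, 0.01829, 0.07927, 0.73171, 0.0061, 0.06707, 0.01829, 0.03049 (working shown to 5 dp, full precision carried).
H' = −Σ pᵢ ln pᵢ = −((-0.14734) + (-0.07319) + (-0.20094) + (-0.22857) + (-0.03110) + (-0.18123) + (-0.07319) + (-0.10642)) = 1.04197.
With S = 8 species, ln S = 2.07944, so J = 1.04197/2.07944 = 0.50108, i.e. 0.501 to 3 decimal places.

0.501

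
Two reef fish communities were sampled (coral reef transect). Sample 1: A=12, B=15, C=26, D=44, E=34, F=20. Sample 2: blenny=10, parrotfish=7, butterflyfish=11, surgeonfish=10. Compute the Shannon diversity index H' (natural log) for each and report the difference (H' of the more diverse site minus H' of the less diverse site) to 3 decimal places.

0.323

Sample 1: N=151, proportions 0.07947, 0.099338, 0.172185, 0.291391, 0.225166, 0.13245, giving H' = 1.696317 (working shown to 6 dp, full precision carried).
Sample 2: N=38, proportions 0.263158, 0.184211, 0.289474, 0.263158, giving H' = 1.373115.
Difference = |1.696317 − 1.373115| = 0.323202, i.e. 0.323 to 3 decimal places.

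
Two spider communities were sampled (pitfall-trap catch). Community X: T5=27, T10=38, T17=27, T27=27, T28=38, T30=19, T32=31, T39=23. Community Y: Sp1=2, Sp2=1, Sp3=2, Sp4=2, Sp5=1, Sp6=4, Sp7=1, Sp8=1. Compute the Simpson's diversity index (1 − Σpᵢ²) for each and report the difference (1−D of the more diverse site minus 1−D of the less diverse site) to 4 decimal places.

Community X: N=230, proportions 0.117391, 0.165217, 0.117391, 0.117391, 0.165217, 0.082609, 0.134783, 0.1, giving 1−D = 0.869074 (working shown to 6 dp, full precision carried).
Community Y: N=14, proportions 0.142857, 0.071429, 0.142857, 0.142857, 0.071429, 0.285714, 0.071429, 0.071429, giving 1−D = 0.836735.
Difference = |0.869074 − 0.836735| = 0.032339, i.e. 0.0323 to 4 decimal places.

0.0323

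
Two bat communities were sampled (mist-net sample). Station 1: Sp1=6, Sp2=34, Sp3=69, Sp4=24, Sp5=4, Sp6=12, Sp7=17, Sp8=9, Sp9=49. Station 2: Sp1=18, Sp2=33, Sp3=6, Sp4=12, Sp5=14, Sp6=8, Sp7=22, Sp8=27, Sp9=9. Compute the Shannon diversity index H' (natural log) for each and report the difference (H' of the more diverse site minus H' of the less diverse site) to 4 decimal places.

0.1910

Station 1: N=224, proportions 0.026786, 0.151786, 0.308036, 0.107143, 0.017857, 0.053571, 0.075893, 0.040179, 0.21875, giving H' = 1.871127 (working shown to 6 dp, full precision carried).
Station 2: N=149, proportions 0.120805, 0.221477, 0.040268, 0.080537, 0.09396, 0.053691, 0.147651, 0.181208, 0.060403, giving H' = 2.062143.
Difference = |1.871127 − 2.062143| = 0.191016, i.e. 0.1910 to 4 decimal places.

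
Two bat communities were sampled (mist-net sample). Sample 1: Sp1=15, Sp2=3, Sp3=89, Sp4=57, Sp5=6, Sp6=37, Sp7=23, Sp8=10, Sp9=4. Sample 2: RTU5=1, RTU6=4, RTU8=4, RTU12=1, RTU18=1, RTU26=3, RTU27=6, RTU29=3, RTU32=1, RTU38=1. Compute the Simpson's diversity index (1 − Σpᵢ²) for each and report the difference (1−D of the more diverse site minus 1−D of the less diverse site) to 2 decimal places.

Sample 1: N=244, proportions 0.0615, 0.0123, 0.3648, 0.2336, 0.0246, 0.1516, 0.0943, 0.041, 0.0164, giving 1−D = 0.7740 (working shown to 4 dp, full precision carried).
Sample 2: N=25, proportions 0.04, 0.16, 0.16, 0.04, 0.04, 0.12, 0.24, 0.12, 0.04, 0.04, giving 1−D = 0.8544.
Difference = |0.7740 − 0.8544| = 0.0804, i.e. 0.08 to 2 decimal places.

0.08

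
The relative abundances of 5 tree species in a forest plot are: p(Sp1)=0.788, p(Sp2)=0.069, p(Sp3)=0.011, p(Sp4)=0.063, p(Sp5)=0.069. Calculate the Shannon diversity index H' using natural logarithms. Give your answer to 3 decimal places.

0.780

Each pᵢ ln pᵢ term (working shown to 5 dp, full precision carried): 0.788×(-0.23826)=-0.18775, 0.069×(-2.67365)=-0.18448, 0.011×(-4.50986)=-0.04961, 0.063×(-2.76462)=-0.17417, 0.069×(-2.67365)=-0.18448.
Sum = -0.78049, so H' = 0.780.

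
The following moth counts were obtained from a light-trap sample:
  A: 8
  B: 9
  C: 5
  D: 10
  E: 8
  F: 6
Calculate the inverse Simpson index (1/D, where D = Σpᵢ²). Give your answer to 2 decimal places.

5.72

Total N = 8+9+5+10+8+6 = 46, so the proportions are 0.173913, 0.195652, 0.108696, 0.217391, 0.173913, 0.130435 (working shown to 6 dp, full precision carried).
D = 0.173913² + 0.195652² + 0.108696² + 0.217391² + 0.173913² + 0.130435² = 0.030246 + 0.038280 + 0.011815 + 0.047259 + 0.030246 + 0.017013 = 0.174858.
So 1/D = 5.7189, i.e. 5.72 to 2 decimal places.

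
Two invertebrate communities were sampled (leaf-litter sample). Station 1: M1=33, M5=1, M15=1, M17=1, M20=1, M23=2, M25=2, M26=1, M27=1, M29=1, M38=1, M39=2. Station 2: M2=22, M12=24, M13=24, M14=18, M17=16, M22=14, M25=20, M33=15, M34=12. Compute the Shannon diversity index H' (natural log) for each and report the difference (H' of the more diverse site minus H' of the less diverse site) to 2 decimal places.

Station 1: N=47, proportions 0.7021, 0.0213, 0.0213, 0.0213, 0.0213, 0.0426, 0.0426, 0.0213, 0.0213, 0.0213, 0.0213, 0.0426, giving H' = 1.3067 (working shown to 4 dp, full precision carried).
Station 2: N=165, proportions 0.1333, 0.1455, 0.1455, 0.1091, 0.097, 0.0848, 0.1212, 0.0909, 0.0727, giving H' = 2.1712.
Difference = |1.3067 − 2.1712| = 0.8645, i.e. 0.86 to 2 decimal places.

0.86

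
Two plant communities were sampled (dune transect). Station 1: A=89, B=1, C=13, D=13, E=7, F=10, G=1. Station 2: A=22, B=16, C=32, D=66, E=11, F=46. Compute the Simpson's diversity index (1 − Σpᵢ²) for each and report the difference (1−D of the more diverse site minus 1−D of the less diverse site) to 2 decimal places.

0.24

Station 1: N=134, proportions 0.6642, 0.0075, 0.097, 0.097, 0.0522, 0.0746, 0.0075, giving 1−D = 0.5316 (working shown to 4 dp, full precision carried).
Station 2: N=193, proportions 0.114, 0.0829, 0.1658, 0.342, 0.057, 0.2383, giving 1−D = 0.7756.
Difference = |0.5316 − 0.7756| = 0.2440, i.e. 0.24 to 2 decimal places.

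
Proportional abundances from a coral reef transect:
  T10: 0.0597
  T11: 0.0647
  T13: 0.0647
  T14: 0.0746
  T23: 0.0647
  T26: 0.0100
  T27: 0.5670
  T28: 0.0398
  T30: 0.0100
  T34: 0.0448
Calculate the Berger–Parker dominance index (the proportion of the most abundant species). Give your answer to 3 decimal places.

0.567

The largest proportion is 0.567, i.e. d = 0.567 to 3 decimal places.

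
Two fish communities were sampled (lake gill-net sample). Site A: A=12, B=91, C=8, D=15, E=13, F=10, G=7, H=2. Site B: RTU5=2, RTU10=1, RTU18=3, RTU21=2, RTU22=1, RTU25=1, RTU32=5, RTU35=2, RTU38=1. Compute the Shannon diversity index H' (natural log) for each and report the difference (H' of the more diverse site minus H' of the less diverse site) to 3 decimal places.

Site A: N=158, proportions 0.07595, 0.57595, 0.05063, 0.09494, 0.08228, 0.06329, 0.0443, 0.01266, giving H' = 1.46170 (working shown to 5 dp, full precision carried).
Site B: N=18, proportions 0.11111, 0.05556, 0.16667, 0.11111, 0.05556, 0.05556, 0.27778, 0.11111, 0.05556, giving H' = 2.02915.
Difference = |1.46170 − 2.02915| = 0.56745, i.e. 0.567 to 3 decimal places.

0.567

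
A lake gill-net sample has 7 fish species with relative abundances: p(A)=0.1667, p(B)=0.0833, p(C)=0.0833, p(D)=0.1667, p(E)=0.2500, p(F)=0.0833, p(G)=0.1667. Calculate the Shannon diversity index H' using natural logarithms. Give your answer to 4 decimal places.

1.8636

Each pᵢ ln pᵢ term (working shown to 6 dp, full precision carried): 0.1667×(-1.791559)=-0.298653, 0.0833×(-2.485307)=-0.207026, 0.0833×(-2.485307)=-0.207026, 0.1667×(-1.791559)=-0.298653, 0.25×(-1.386294)=-0.346574, 0.0833×(-2.485307)=-0.207026, 0.1667×(-1.791559)=-0.298653.
Sum = -1.863611, so H' = 1.8636.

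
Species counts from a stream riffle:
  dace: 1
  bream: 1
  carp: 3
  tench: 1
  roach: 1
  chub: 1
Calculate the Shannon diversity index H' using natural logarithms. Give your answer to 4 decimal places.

Total N = 1+1+3+1+1+1 = 8, so the proportions are 0.125, 0.125, 0.375, 0.125, 0.125, 0.125 (working shown to 6 dp, full precision carried).
Each pᵢ ln pᵢ term: 0.125×(-2.079442)=-0.259930, 0.125×(-2.079442)=-0.259930, 0.375×(-0.980829)=-0.367811, 0.125×(-2.079442)=-0.259930, 0.125×(-2.079442)=-0.259930, 0.125×(-2.079442)=-0.259930.
Sum = -1.667462, so H' = 1.6675.

1.6675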